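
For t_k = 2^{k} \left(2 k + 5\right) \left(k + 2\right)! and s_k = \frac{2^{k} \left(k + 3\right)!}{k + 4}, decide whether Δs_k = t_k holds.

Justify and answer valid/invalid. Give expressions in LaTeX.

Invalid: residual - \frac{2^{k} \left(2 k^{2} + 13 k + 19\right) \left(k + 2\right)!}{\left(k + 4\right) \left(k + 5\right)} ≠ 0.

s_(k+1) = 2**(k + 1)*factorial(k + 4)/(k + 5)
s_(k+1) − s_k = 2**k*(k + 3)*(2*k + 9)*factorial(k + 3)/((k + 4)*(k + 5))
(s_(k+1) − s_k) − t_k = -2**k*(2*k**2 + 13*k + 19)*factorial(k + 2)/((k + 4)*(k + 5))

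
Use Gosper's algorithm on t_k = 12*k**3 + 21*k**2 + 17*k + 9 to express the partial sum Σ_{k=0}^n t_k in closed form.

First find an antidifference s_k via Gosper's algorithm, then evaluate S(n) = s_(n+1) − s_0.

r(k) = (12*k**3 + 57*k**2 + 95*k + 59)/(12*k**3 + 21*k**2 + 17*k + 9) after simplifying.
Gosper form: A/B · C(k+1)/C(k) with A=1, B=1, C=k**3 + 7*k**2/4 + 17*k/12 + 3/4.
Key eq: (1)·f(k+1) = (1)·f(k) + (k**3 + 7*k**2/4 + 17*k/12 + 3/4).
Bound: deg f ≤ 4.
Match coefficients ⇒ f(k) = k*(3*k**3 + k**2 + k + 4)/12.
Get s_k = R·t_k = k*(3*k**3 + k**2 + k + 4) with R(k) = B(k−1)f(k)/C(k) = k*(3*k**3 + k**2 + k + 4)/(12*k**3 + 21*k**2 + 17*k + 9).
s_(k+1) − s_k = 12*k**3 + 21*k**2 + 17*k + 9 = t_k.
Σ_(k=0)^n t_k = s_(n+1) − s_(0) = (3*n**4 + 13*n**3 + 22*n**2 + 21*n + 9) − (0), i.e. 3*n**4 + 13*n**3 + 22*n**2 + 21*n + 9.

S(n) = 3*n**4 + 13*n**3 + 22*n**2 + 21*n + 9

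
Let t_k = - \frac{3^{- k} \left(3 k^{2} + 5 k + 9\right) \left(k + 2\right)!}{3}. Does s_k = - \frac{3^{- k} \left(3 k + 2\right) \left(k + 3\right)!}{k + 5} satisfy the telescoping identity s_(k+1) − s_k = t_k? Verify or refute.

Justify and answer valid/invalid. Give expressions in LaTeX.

Invalid: residual \frac{2 \cdot 3^{- k} \left(3 k^{3} + 20 k^{2} + 25 k + 39\right) \left(k + 2\right)!}{3 \left(k + 5\right) \left(k + 6\right)} ≠ 0.

s_(k+1) = -(3*k + 5)*factorial(k + 4)/(3*3**k*(k + 6))
s_(k+1) − s_k = -(3*k**3 + 23*k**2 + 45*k + 64)*factorial(k + 3)/(3*3**k*(k + 5)*(k + 6))
(s_(k+1) − s_k) − t_k = 2*(3*k**3 + 20*k**2 + 25*k + 39)*factorial(k + 2)/(3*3**k*(k + 5)*(k + 6))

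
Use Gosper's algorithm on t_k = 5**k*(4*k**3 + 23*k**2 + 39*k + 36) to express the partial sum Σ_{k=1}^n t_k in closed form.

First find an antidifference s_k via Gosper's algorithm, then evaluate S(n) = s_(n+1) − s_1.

t_(k+1)/t_k = 5*(4*k**3 + 35*k**2 + 97*k + 102)/(4*k**3 + 23*k**2 + 39*k + 36).
A = 5, B = 1, C = k**3 + 23*k**2/4 + 39*k/4 + 9.
f must satisfy (5)·f(k+1) − (1)·f(k) = k**3 + 23*k**2/4 + 39*k/4 + 9.
From deg A=0, deg B=0, deg C=3: d=3.
Solve for f: f(k) = (k**3 + 2*k**2 + k + 4)/4 (degree 3 ≤ 3).
Certificate R = B(k−1)f/C = (k**3 + 2*k**2 + k + 4)/(4*k**3 + 23*k**2 + 39*k + 36) gives s_k = 5**k*(k**3 + 2*k**2 + k + 4).
Check: Δs_k = 5**k*(4*k**3 + 23*k**2 + 39*k + 36). ✓
Evaluate: s_(n+1) = 5**(n + 1)*(n**3 + 5*n**2 + 8*n + 8); subtract s_(1) = 40 ⇒ S(n) = 5*5**n*n**3 + 25*5**n*n**2 + 40*5**n*n + 40*5**n - 40.

S(n) = 5*5**n*n**3 + 25*5**n*n**2 + 40*5**n*n + 40*5**n - 40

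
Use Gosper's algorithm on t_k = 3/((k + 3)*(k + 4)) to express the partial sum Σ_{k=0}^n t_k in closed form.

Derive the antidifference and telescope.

The ratio is (k + 3)/(k + 5).
A = k + 3, B = k + 5, C = 1.
Solve (k + 3)·f(k+1) − (k + 4)·f(k) = 1.
d = 1 from the (1,1,0) case.
Solve for f: f(k) = k/3 (degree 1 ≤ 1).
R(k) = B(k−1)·f(k)/C(k) = k*(k + 4)/3; s_k = R·t_k = k/(k + 3).
s_(k+1) − s_k = 3/(k**2 + 7*k + 12) = t_k.
Telescope: S(n) = s_(n+1) − s_(0) = (n + 1)/(n + 4) − (0) = (n + 1)/(n + 4).

S(n) = (n + 1)/(n + 4)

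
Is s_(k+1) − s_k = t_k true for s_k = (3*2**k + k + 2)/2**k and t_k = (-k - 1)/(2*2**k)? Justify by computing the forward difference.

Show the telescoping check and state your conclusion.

Valid: the claim telescopes to t_k.

s_(k+1) = (6*2**k + k + 3)/(2*2**k)
s_(k+1) − s_k = (-k - 1)/(2*2**k)
(s_(k+1) − s_k) − t_k = 0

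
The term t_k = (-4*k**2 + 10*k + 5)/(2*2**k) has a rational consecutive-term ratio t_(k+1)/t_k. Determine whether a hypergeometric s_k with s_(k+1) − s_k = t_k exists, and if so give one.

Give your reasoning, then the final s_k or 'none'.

s_k = (4*k**2 - 2*k - 3)/2**k

The ratio is (4*k**2 - 2*k - 11)/(2*(4*k**2 - 10*k - 5)).
Gosper form: A/B · C(k+1)/C(k) with A=1/2, B=1, C=k**2 - 5*k/2 - 5/4.
Need (1/2)·f(k+1) − (1)·f(k) = k**2 - 5*k/2 - 5/4.
From deg A=0, deg B=0, deg C=2: d=2.
Solving with deg f ≤ 2: f(k) = -(4*k**2 - 2*k - 3)/2.
Get s_k = R·t_k = (4*k**2 - 2*k - 3)/2**k with R(k) = B(k−1)f(k)/C(k) = -2*(4*k**2 - 2*k - 3)/(4*k**2 - 10*k - 5).
Check: Δs_k = (-4*k**2 + 10*k + 5)/(2*2**k). ✓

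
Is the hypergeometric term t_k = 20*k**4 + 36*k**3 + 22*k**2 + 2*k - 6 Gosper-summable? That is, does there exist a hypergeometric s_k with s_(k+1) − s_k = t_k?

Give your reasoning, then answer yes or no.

t_(k+1)/t_k = (10*k**4 + 58*k**3 + 125*k**2 + 117*k + 37)/(10*k**4 + 18*k**3 + 11*k**2 + k - 3).
So A=1 and B=1, with C=k**4 + 9*k**3/5 + 11*k**2/10 + k/10 - 3/10.
Need (1)·f(k+1) − (1)·f(k) = k**4 + 9*k**3/5 + 11*k**2/10 + k/10 - 3/10.
Bound: deg f ≤ 5.
Coefficient equations give f(k) = k*(4*k**4 - k**3 - 4*k**2 - k - 4)/20.
Certificate R = B(k−1)f/C = k*(4*k**4 - k**3 - 4*k**2 - k - 4)/(2*(10*k**4 + 18*k**3 + 11*k**2 + k - 3)) gives s_k = k*(4*k**4 - k**3 - 4*k**2 - k - 4).
Δs = 20*k**4 + 36*k**3 + 22*k**2 + 2*k - 6, as required.

Yes. s_k = k*(4*k**4 - k**3 - 4*k**2 - k - 4).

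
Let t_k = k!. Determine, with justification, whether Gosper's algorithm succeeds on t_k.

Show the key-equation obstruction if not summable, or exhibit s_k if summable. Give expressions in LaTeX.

Compute t_(k+1)/t_k: get k + 1.
Take A(k)=k + 1, B(k)=1, C(k)=1.
Solve (k + 1)·f(k+1) − (1)·f(k) = 1.
From deg A=1, deg B=0, deg C=0: d=-1.
Bound -1 < 0, so the key equation has no polynomial solution.

No — negative degree bound, so no certificate f.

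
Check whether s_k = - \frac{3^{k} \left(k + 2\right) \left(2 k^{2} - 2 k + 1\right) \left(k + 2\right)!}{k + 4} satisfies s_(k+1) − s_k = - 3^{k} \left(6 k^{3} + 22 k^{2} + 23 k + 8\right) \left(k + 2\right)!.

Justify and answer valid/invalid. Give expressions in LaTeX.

Invalid: residual \frac{2 \cdot 3^{k} \left(6 k^{4} + 46 k^{3} + 109 k^{2} + 102 k + 31\right) \left(k + 2\right)!}{\left(k + 4\right) \left(k + 5\right)} ≠ 0.

s_(k+1) = -3**(k + 1)*(k + 3)*(2*k**2 + 2*k + 1)*factorial(k + 3)/(k + 5)
s_(k+1) − s_k = -3**k*(6*k**5 + 64*k**4 + 249*k**3 + 437*k**2 + 328*k + 98)*factorial(k + 2)/((k + 4)*(k + 5))
(s_(k+1) − s_k) − t_k = 2*3**k*(6*k**4 + 46*k**3 + 109*k**2 + 102*k + 31)*factorial(k + 2)/((k + 4)*(k + 5))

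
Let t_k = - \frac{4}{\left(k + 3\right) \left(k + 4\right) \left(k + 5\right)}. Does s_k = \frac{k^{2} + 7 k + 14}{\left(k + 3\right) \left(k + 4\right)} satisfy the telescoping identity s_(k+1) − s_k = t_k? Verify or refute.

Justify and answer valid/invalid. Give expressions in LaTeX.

valid; difference matches t_k

s_(k+1) = (7*k + (k + 1)**2 + 21)/((k + 4)*(k + 5))
s_(k+1) − s_k = -4/(k**3 + 12*k**2 + 47*k + 60)
(s_(k+1) − s_k) − t_k = 0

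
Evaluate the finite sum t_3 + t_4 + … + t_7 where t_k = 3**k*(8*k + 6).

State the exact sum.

Σ = 190026

t_(k+1)/t_k = 3*(4*k + 7)/(4*k + 3).
Factor: A=3; B=1; C=k + 3/4.
Set up (3)·f(k+1) − (1)·f(k) − (k + 3/4) = 0.
Bound: deg f ≤ 1.
Solving with deg f ≤ 1: f(k) = (4*k - 3)/8.
R(k) = B(k−1)·f(k)/C(k) = (4*k - 3)/(2*(4*k + 3)); s_k = R·t_k = 3**k*(4*k - 3).
s_(k+1) − s_k = 3**k*(8*k + 6) = t_k.
Σ_(k=3)^(7) t_k = s_(8) − s_(3) = 190269 − (243) = 190026.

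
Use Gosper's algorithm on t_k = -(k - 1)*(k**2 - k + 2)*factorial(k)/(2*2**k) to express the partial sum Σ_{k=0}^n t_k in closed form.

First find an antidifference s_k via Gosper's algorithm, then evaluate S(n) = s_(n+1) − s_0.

S(n) = -2**(-n - 1)*(n - 2)*(n + 1)*factorial(n + 1)

Compute t_(k+1)/t_k: get k*(k + 1)*(-k + (k + 1)**2 + 1)/(2*(k - 1)*(k**2 - k + 2)).
Take A(k)=k/2 + 1/2, B(k)=1, C(k)=k**3 - 2*k**2 + 3*k - 2.
Key eq: (k/2 + 1/2)·f(k+1) = (1)·f(k) + (k**3 - 2*k**2 + 3*k - 2).
d = 2 from the (1,0,3) case.
Solving with deg f ≤ 2: f(k) = 2*k*(k - 3).
Get s_k = R·t_k = -k*(k - 3)*factorial(k)/2**k with R(k) = B(k−1)f(k)/C(k) = 2*k*(k - 3)/((k - 1)*(k**2 - k + 2)).
Check: Δs_k = -(k - 1)*(k**2 - k + 2)*factorial(k)/(2*2**k). ✓
Σ_(k=0)^n t_k = s_(n+1) − s_(0) = (-2**(-n - 1)*(n - 2)*(n + 1)*factorial(n + 1)) − (0), i.e. -2**(-n - 1)*(n - 2)*(n + 1)*factorial(n + 1).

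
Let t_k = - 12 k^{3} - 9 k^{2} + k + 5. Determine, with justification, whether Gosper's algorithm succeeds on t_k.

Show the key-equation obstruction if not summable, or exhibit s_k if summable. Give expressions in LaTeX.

Yes. s_k = k \left(- 3 k^{3} + 3 k^{2} + 2 k + 3\right).

Step 1: r(k) = (12*k**3 + 45*k**2 + 53*k + 15)/(12*k**3 + 9*k**2 - k - 5).
Normal form (A,B,C) = (1, 1, k**3 + 3*k**2/4 - k/12 - 5/12).
f must satisfy (1)·f(k+1) − (1)·f(k) = k**3 + 3*k**2/4 - k/12 - 5/12.
Degrees (0,0,3) ⇒ d ≤ 4.
Match coefficients ⇒ f(k) = k*(3*k**3 - 3*k**2 - 2*k - 3)/12.
So s_k = (B(k−1)f/C)·t_k = (k*(3*k**3 - 3*k**2 - 2*k - 3)/(12*k**3 + 9*k**2 - k - 5))·t_k = k*(-3*k**3 + 3*k**2 + 2*k + 3).
Verify: -12*k**3 - 9*k**2 + k + 5 matches t_k.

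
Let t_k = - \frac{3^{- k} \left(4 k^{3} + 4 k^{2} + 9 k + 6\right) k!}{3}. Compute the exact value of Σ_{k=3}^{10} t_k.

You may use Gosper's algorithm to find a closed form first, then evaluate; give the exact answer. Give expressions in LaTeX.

Σ = -260667386/2187

t_(k+1)/t_k = (4*k**4 + 20*k**3 + 45*k**2 + 52*k + 23)/(3*(4*k**3 + 4*k**2 + 9*k + 6)).
Factor: A=k/3 + 1/3; B=1; C=k**3 + k**2 + 9*k/4 + 3/2.
Need (k/3 + 1/3)·f(k+1) − (1)·f(k) = k**3 + k**2 + 9*k/4 + 3/2.
d = 2 from the (1,0,3) case.
A polynomial solution: f(k) = 3*(2*k + 1)**2/4.
Then R = B(k−1)f/C = 3*(2*k + 1)**2/(4*k**3 + 4*k**2 + 9*k + 6), so s_k = R(k)·t_k = -(2*k + 1)**2*factorial(k)/3**k.
Δs = -(4*k**3 + 4*k**2 + 9*k + 6)*factorial(k)/(3*3**k), as required.
Telescoping: Σ = s_(11) − s_(3) = -260691200/2187 − (-98/9) = -260667386/2187.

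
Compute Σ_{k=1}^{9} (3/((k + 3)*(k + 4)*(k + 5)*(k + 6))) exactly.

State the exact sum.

r(k) = (k + 3)/(k + 7) after simplifying.
Factor: A=k + 3; B=k + 7; C=1.
Solve (k + 3)·f(k+1) − (k + 6)·f(k) = 1.
Bound: deg f ≤ 3.
A polynomial solution: f(k) = k*(k**2 + 12*k + 47)/180.
Get s_k = R·t_k = k*(k**2 + 12*k + 47)/(60*(k + 3)*(k + 4)*(k + 5)) with R(k) = B(k−1)f(k)/C(k) = k*(k + 6)*(k**2 + 12*k + 47)/180.
Check: Δs_k = 3/(k**4 + 18*k**3 + 119*k**2 + 342*k + 360). ✓
Σ_(k=1)^(9) t_k = s_(10) − s_(1) = 89/5460 − (1/120) = 29/3640.

Σ = 29/3640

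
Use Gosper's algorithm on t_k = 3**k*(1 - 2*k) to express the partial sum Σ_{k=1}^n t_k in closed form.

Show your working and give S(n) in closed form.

Step 1: r(k) = 3*(2*k + 1)/(2*k - 1).
Take A(k)=3, B(k)=1, C(k)=k - 1/2.
Set up (3)·f(k+1) − (1)·f(k) − (k - 1/2) = 0.
deg f ≤ 1 (via 0,0,1).
Solve for f: f(k) = (k - 2)/2 (degree 1 ≤ 1).
So s_k = (B(k−1)f/C)·t_k = ((k - 2)/(2*k - 1))·t_k = 3**k*(2 - k).
s_(k+1) − s_k = 3**k*(1 - 2*k) = t_k.
Σ_(k=1)^n t_k = s_(n+1) − s_(1) = (3**(n + 1)*(1 - n)) − (3), i.e. -3*3**n*n + 3*3**n - 3.

S(n) = -3*3**n*n + 3*3**n - 3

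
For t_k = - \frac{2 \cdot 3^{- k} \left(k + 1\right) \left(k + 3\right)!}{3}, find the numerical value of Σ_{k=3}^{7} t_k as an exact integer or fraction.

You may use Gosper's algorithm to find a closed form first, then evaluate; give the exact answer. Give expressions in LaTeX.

The ratio is (k + 2)*(k + 4)/(3*(k + 1)).
Factor: A=k/3 + 4/3; B=1; C=k + 1.
Need (k/3 + 4/3)·f(k+1) − (1)·f(k) = k + 1.
deg f ≤ 0 (via 1,0,1).
Solving with deg f ≤ 0: f(k) = 3.
Then R = B(k−1)f/C = 3/(k + 1), so s_k = R(k)·t_k = -2*factorial(k + 3)/3**k.
s_(k+1) − s_k = -2*(k + 1)*factorial(k + 3)/(3*3**k) = t_k.
Evaluate s at k=8 and k=3: -985600/81 and -160/3; difference -981280/81.

Σ = -981280/81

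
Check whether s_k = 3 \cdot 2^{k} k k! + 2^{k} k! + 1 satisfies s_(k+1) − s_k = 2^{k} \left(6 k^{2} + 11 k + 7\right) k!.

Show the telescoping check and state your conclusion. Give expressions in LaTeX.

s_(k+1) = 6*2**k*k**2*factorial(k) + 14*2**k*k*factorial(k) + 8*2**k*factorial(k) + 1
s_(k+1) − s_k = 2**k*(6*k**2 + 11*k + 7)*factorial(k)
(s_(k+1) − s_k) − t_k = 0

Valid — Δs_k = t_k.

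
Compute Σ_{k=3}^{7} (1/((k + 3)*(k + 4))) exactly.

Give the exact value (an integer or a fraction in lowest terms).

r(k) = (k + 3)/(k + 5) after simplifying.
Normal form (A,B,C) = (k + 3, k + 5, 1).
Set up (k + 3)·f(k+1) − (k + 4)·f(k) − (1) = 0.
Bound: deg f ≤ 1.
A polynomial solution: f(k) = k/3.
Get s_k = R·t_k = k/(3*(k + 3)) with R(k) = B(k−1)f(k)/C(k) = k*(k + 4)/3.
Δs = 1/(k**2 + 7*k + 12), as required.
Evaluate s at k=8 and k=3: 8/33 and 1/6; difference 5/66.

Σ = 5/66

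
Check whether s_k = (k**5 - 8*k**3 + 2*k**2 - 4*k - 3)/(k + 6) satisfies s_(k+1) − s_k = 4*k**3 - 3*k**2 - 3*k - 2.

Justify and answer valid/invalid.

Invalid: residual 3*(-3*k**4 - 24*k**3 + 22*k**2 + 19*k + 11)/(k**2 + 13*k + 42) ≠ 0.

s_(k+1) = (-4*k + (k + 1)**5 - 8*(k + 1)**3 + 2*(k + 1)**2 - 7)/(k + 7)
s_(k+1) − s_k = (4*k**5 + 40*k**4 + 54*k**3 - 101*k**2 - 95*k - 51)/(k**2 + 13*k + 42)
(s_(k+1) − s_k) − t_k = 3*(-3*k**4 - 24*k**3 + 22*k**2 + 19*k + 11)/(k**2 + 13*k + 42)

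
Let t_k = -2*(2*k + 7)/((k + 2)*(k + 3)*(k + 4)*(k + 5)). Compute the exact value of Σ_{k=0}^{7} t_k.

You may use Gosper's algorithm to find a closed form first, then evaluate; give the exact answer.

Compute t_(k+1)/t_k: get (k + 2)*(2*k + 9)/((k + 6)*(2*k + 7)).
Gosper form: A/B · C(k+1)/C(k) with A=k + 2, B=k + 6, C=k + 7/2.
Key eq: (k + 2)·f(k+1) = (k + 5)·f(k) + (k + 7/2).
From deg A=1, deg B=1, deg C=1: d=3.
Match coefficients ⇒ f(k) = k*(k + 3)*(k + 6)/16.
Get s_k = R·t_k = k*(-k - 6)/(4*(k**2 + 6*k + 8)) with R(k) = B(k−1)f(k)/C(k) = k*(k + 3)*(k + 5)*(k + 6)/(8*(2*k + 7)).
Verify: 2*(-2*k - 7)/(k**4 + 14*k**3 + 71*k**2 + 154*k + 120) matches t_k.
Telescoping: Σ = s_(8) − s_(0) = -7/30 − (0) = -7/30.

Σ = -7/30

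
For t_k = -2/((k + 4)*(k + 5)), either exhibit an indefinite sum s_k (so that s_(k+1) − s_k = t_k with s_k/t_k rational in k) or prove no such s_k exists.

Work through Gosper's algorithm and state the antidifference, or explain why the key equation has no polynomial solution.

s_k = -k/(2*k + 8)

Compute t_(k+1)/t_k: get (k + 4)/(k + 6).
Take A(k)=k + 4, B(k)=k + 6, C(k)=1.
f must satisfy (k + 4)·f(k+1) − (k + 5)·f(k) = 1.
d = 1 from the (1,1,0) case.
Coefficient equations give f(k) = k/4.
R(k) = B(k−1)·f(k)/C(k) = k*(k + 5)/4; s_k = R·t_k = -k/(2*k + 8).
Verify: -2/(k**2 + 9*k + 20) matches t_k.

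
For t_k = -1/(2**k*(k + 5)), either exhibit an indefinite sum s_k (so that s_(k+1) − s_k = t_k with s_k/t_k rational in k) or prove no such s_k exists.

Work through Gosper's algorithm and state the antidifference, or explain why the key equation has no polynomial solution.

Ratio r(k) = (k + 5)/(2*(k + 6)).
Factor: A=k/2 + 5/2; B=k + 6; C=1.
Set up (k/2 + 5/2)·f(k+1) − (k + 5)·f(k) − (1) = 0.
From deg A=1, deg B=1, deg C=0: d=-1.
Negative degree bound (-1): no f exists, t_k not Gosper-summable.

none (Gosper's algorithm certifies no s_k)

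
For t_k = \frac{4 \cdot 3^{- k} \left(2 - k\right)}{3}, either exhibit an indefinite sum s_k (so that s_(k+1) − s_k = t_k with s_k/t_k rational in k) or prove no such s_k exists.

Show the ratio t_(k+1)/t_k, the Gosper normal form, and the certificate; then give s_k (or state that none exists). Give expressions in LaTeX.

The ratio is (k - 1)/(3*(k - 2)).
Factor: A=1/3; B=1; C=k - 2.
f must satisfy (1/3)·f(k+1) − (1)·f(k) = k - 2.
Bound: deg f ≤ 1.
A polynomial solution: f(k) = -3*(2*k - 3)/4.
R(k) = B(k−1)·f(k)/C(k) = -3*(2*k - 3)/(4*(k - 2)); s_k = R·t_k = (2*k - 3)/3**k.
s_(k+1) − s_k = 4*(2 - k)/(3*3**k) = t_k.

s_k = 3^{- k} \left(2 k - 3\right)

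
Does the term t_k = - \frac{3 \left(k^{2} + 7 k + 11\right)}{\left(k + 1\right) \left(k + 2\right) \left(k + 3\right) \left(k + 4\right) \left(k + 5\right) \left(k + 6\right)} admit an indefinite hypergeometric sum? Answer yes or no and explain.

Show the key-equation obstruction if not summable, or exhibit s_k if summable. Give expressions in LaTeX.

r(k) = (k + 1)*(7*k + (k + 1)**2 + 18)/((k + 7)*(k**2 + 7*k + 11)) after simplifying.
A = k + 1, B = k + 7, C = k**2 + 7*k + 11.
f must satisfy (k + 1)·f(k+1) − (k + 6)·f(k) = k**2 + 7*k + 11.
From deg A=1, deg B=1, deg C=2: d=5.
Match coefficients ⇒ f(k) = k*(k + 2)*(k + 4)*(k**2 + 9*k + 23)/45.
R(k) = B(k−1)·f(k)/C(k) = k*(k + 2)*(k + 4)*(k + 6)*(k**2 + 9*k + 23)/(45*(k**2 + 7*k + 11)); s_k = R·t_k = k*(-k**2 - 9*k - 23)/(15*(k**3 + 9*k**2 + 23*k + 15)).
Δs = 3*(-k**2 - 7*k - 11)/(k**6 + 21*k**5 + 175*k**4 + 735*k**3 + 1624*k**2 + 1764*k + 720), as required.

Yes. s_k = \frac{k \left(- k^{2} - 9 k - 23\right)}{15 \left(k^{3} + 9 k^{2} + 23 k + 15\right)}.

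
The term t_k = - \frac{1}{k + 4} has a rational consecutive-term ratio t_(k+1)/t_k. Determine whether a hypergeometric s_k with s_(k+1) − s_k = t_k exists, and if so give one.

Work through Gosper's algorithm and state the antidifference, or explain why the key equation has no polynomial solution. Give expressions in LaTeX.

none (Gosper's algorithm certifies no s_k)

r(k) = (k + 4)/(k + 5) after simplifying.
Take A(k)=k + 4, B(k)=k + 5, C(k)=1.
Need (k + 4)·f(k+1) − (k + 4)·f(k) = 1.
Degrees (1,1,0) ⇒ d ≤ 0.
Generic f = c0 gives residual -1; -1 = 0 cannot hold, so t_k is not Gosper-summable.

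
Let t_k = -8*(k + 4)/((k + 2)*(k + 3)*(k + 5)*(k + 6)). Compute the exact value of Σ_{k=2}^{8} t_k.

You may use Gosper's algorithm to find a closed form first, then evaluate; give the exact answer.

Σ = -9/77

Step 1: r(k) = (k + 2)*(k + 5)**2/((k + 4)**2*(k + 7)).
Normal form (A,B,C) = (k + 2, k + 7, k**2 + 8*k + 16).
Need (k + 2)·f(k+1) − (k + 6)·f(k) = k**2 + 8*k + 16.
Degrees (1,1,2) ⇒ d ≤ 4.
Match coefficients ⇒ f(k) = k*(k + 3)*(k + 4)*(k + 7)/20.
Get s_k = R·t_k = 2*k*(-k - 7)/(5*(k**2 + 7*k + 10)) with R(k) = B(k−1)f(k)/C(k) = k*(k + 3)*(k + 6)*(k + 7)/(20*(k + 4)).
s_(k+1) − s_k = 8*(-k - 4)/(k**4 + 16*k**3 + 91*k**2 + 216*k + 180) = t_k.
Telescoping: Σ = s_(9) − s_(2) = -144/385 − (-9/35) = -9/77.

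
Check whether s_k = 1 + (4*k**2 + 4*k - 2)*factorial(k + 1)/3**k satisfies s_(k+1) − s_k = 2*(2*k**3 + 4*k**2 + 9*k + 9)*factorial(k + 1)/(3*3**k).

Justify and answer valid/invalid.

valid; difference matches t_k

s_(k+1) = 3**(-k - 1)*(4*k + 4*(k + 1)**2 + 2)*factorial(k + 2) + 1
s_(k+1) − s_k = 2*(2*k**3 + 4*k**2 + 9*k + 9)*factorial(k + 1)/(3*3**k)
(s_(k+1) − s_k) − t_k = 0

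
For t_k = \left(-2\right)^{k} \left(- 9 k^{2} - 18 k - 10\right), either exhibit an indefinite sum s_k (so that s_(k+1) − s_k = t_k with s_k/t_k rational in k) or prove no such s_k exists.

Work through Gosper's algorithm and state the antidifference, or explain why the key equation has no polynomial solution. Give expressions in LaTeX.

t_(k+1)/t_k = 2*(-9*k**2 - 36*k - 37)/(9*k**2 + 18*k + 10).
So A=-2 and B=1, with C=k**2 + 2*k + 10/9.
Need (-2)·f(k+1) − (1)·f(k) = k**2 + 2*k + 10/9.
From deg A=0, deg B=0, deg C=2: d=2.
Solving with deg f ≤ 2: f(k) = -k*(3*k + 2)/9.
Then R = B(k−1)f/C = -k*(3*k + 2)/(9*k**2 + 18*k + 10), so s_k = R(k)·t_k = (-2)**k*k*(3*k + 2).
s_(k+1) − s_k = (-2)**k*(-9*k**2 - 18*k - 10) = t_k.

s_k = \left(-2\right)^{k} k \left(3 k + 2\right)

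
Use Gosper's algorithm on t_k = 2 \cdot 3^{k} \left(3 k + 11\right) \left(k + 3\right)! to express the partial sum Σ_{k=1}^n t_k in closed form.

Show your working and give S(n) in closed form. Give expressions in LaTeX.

S(n) = 6 \cdot 3^{n} \left(n + 4\right)! - 144

The ratio is 3*(k + 4)*(3*k + 14)/(3*k + 11).
So A=3*k + 12 and B=1, with C=k + 11/3.
f must satisfy (3*k + 12)·f(k+1) − (1)·f(k) = k + 11/3.
Bound: deg f ≤ 0.
Solving with deg f ≤ 0: f(k) = 1/3.
Certificate R = B(k−1)f/C = 1/(3*k + 11) gives s_k = 2*3**k*factorial(k + 3).
s_(k+1) − s_k = 2*3**k*(3*k + 11)*factorial(k + 3) = t_k.
Σ_(k=1)^n t_k = s_(n+1) − s_(1) = (6*3**n*factorial(n + 4)) − (144), i.e. 6*3**n*factorial(n + 4) - 144.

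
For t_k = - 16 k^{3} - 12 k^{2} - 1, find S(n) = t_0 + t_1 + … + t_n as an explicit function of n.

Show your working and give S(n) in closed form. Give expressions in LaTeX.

S(n) = - 4 n^{4} - 12 n^{3} - 10 n^{2} - 3 n - 1

t_(k+1)/t_k = (16*(k + 1)**3 + 12*(k + 1)**2 + 1)/(16*k**3 + 12*k**2 + 1).
So A=1 and B=1, with C=k**3 + 3*k**2/4 + 1/16.
f must satisfy (1)·f(k+1) − (1)·f(k) = k**3 + 3*k**2/4 + 1/16.
d = 4 from the (0,0,3) case.
Solving with deg f ≤ 4: f(k) = k*(4*k**3 - 4*k**2 - 2*k + 3)/16.
Certificate R = B(k−1)f/C = k*(4*k**3 - 4*k**2 - 2*k + 3)/(16*k**3 + 12*k**2 + 1) gives s_k = k*(-4*k**3 + 4*k**2 + 2*k - 3).
s_(k+1) − s_k = -16*k**3 - 12*k**2 - 1 = t_k.
s_(n+1) = -4*n**4 - 12*n**3 - 10*n**2 - 3*n - 1 and s_(0) = 0, so S(n) = -4*n**4 - 12*n**3 - 10*n**2 - 3*n - 1.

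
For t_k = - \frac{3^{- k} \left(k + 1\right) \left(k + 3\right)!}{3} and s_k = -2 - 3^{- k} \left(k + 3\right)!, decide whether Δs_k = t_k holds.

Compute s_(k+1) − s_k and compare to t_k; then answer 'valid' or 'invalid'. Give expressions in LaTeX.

s_(k+1) = -3**(-k - 1)*factorial(k + 4) - 2
s_(k+1) − s_k = -(k + 1)*factorial(k + 3)/(3*3**k)
(s_(k+1) − s_k) − t_k = 0

Valid — Δs_k = t_k.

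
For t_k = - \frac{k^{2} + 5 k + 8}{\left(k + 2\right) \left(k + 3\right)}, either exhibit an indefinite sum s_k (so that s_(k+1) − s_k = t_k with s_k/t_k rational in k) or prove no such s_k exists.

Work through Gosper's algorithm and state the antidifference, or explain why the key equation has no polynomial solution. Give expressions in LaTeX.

t_(k+1)/t_k = (k + 2)*(5*k + (k + 1)**2 + 13)/((k + 4)*(k**2 + 5*k + 8)).
Factor: A=k + 2; B=k + 4; C=k**2 + 5*k + 8.
Key eq: (k + 2)·f(k+1) = (k + 3)·f(k) + (k**2 + 5*k + 8).
d = 2 from the (1,1,2) case.
Coefficient equations give f(k) = k*(k + 3).
Get s_k = R·t_k = k*(-k - 3)/(k + 2) with R(k) = B(k−1)f(k)/C(k) = k*(k + 3)**2/(k**2 + 5*k + 8).
Check: Δs_k = (-k**2 - 5*k - 8)/(k**2 + 5*k + 6). ✓

s_k = \frac{k \left(- k - 3\right)}{k + 2}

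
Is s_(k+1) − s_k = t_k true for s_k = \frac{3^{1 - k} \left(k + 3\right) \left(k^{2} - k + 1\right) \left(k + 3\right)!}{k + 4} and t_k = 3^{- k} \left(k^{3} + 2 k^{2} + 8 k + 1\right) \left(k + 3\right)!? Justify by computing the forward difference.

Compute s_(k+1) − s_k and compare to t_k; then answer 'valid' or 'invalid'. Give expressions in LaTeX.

Invalid: residual - \frac{3^{- k} \left(k^{4} + 6 k^{3} + 13 k^{2} + 36 k + 1\right) \left(k + 3\right)!}{\left(k + 4\right) \left(k + 5\right)} ≠ 0.

s_(k+1) = (k + 4)*(k**2 + k + 1)*factorial(k + 4)/(3**k*(k + 5))
s_(k+1) − s_k = (k**5 + 10*k**4 + 40*k**3 + 100*k**2 + 133*k + 19)*factorial(k + 3)/(3**k*(k + 4)*(k + 5))
(s_(k+1) − s_k) − t_k = -(k**4 + 6*k**3 + 13*k**2 + 36*k + 1)*factorial(k + 3)/(3**k*(k + 4)*(k + 5))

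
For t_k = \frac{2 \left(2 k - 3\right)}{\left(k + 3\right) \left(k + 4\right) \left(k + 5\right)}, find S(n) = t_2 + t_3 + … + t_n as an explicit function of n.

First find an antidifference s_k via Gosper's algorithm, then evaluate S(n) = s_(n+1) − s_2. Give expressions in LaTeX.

S(n) = \frac{11 n^{2} - 21 n + 10}{30 \left(n^{2} + 9 n + 20\right)}

Compute t_(k+1)/t_k: get (k + 3)*(2*k - 1)/((k + 6)*(2*k - 3)).
So A=k + 3 and B=k + 6, with C=k - 3/2.
Need (k + 3)·f(k+1) − (k + 5)·f(k) = k - 3/2.
d = 2 from the (1,1,1) case.
Solving with deg f ≤ 2: f(k) = k*(k - 9)/16.
Certificate R = B(k−1)f/C = k*(k - 9)*(k + 5)/(8*(2*k - 3)) gives s_k = k*(k - 9)/(4*(k + 3)*(k + 4)).
Verify: 2*(2*k - 3)/(k**3 + 12*k**2 + 47*k + 60) matches t_k.
Σ_(k=2)^n t_k = s_(n+1) − s_(2) = ((n**2 - 7*n - 8)/(4*(n**2 + 9*n + 20))) − (-7/60), i.e. (11*n**2 - 21*n + 10)/(30*(n**2 + 9*n + 20)).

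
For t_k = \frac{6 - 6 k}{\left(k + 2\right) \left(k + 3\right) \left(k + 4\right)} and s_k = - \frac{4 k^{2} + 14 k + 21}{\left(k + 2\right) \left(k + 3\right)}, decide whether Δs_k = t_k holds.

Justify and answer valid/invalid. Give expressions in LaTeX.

s_(k+1) = (-14*k - 4*(k + 1)**2 - 35)/((k + 3)*(k + 4))
s_(k+1) − s_k = 6*(1 - k)/(k**3 + 9*k**2 + 26*k + 24)
(s_(k+1) − s_k) − t_k = 0

valid (s_(k+1) − s_k reduces to t_k)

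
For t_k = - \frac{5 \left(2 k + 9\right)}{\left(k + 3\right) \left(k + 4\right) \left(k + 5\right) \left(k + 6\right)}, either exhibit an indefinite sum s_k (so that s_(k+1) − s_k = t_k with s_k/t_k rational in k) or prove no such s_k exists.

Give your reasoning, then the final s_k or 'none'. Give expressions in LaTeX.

Step 1: r(k) = (k + 3)*(2*k + 11)/((k + 7)*(2*k + 9)).
Gosper form: A/B · C(k+1)/C(k) with A=k + 3, B=k + 7, C=k + 9/2.
Solve (k + 3)·f(k+1) − (k + 6)·f(k) = k + 9/2.
deg f ≤ 3 (via 1,1,1).
Solve for f: f(k) = k*(k + 4)*(k + 8)/30 (degree 3 ≤ 3).
So s_k = (B(k−1)f/C)·t_k = (k*(k + 4)*(k + 6)*(k + 8)/(15*(2*k + 9)))·t_k = k*(-k - 8)/(3*(k**2 + 8*k + 15)).
s_(k+1) − s_k = 5*(-2*k - 9)/(k**4 + 18*k**3 + 119*k**2 + 342*k + 360) = t_k.

s_k = \frac{k \left(- k - 8\right)}{3 \left(k^{2} + 8 k + 15\right)}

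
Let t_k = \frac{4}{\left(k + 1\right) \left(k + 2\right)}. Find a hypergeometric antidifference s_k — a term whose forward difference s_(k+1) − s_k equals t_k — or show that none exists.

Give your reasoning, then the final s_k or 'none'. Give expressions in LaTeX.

Ratio r(k) = (k + 1)/(k + 3).
So A=k + 1 and B=k + 3, with C=1.
Solve (k + 1)·f(k+1) − (k + 2)·f(k) = 1.
Degrees (1,1,0) ⇒ d ≤ 1.
A polynomial solution: f(k) = k.
Certificate R = B(k−1)f/C = k*(k + 2) gives s_k = 4*k/(k + 1).
Check: Δs_k = 4/(k**2 + 3*k + 2). ✓

s_k = \frac{4 k}{k + 1}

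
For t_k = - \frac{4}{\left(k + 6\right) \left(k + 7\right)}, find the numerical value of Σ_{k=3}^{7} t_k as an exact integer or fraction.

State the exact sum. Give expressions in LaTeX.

Σ = -10/63

t_(k+1)/t_k = (k + 6)/(k + 8).
Normal form (A,B,C) = (k + 6, k + 8, 1).
Set up (k + 6)·f(k+1) − (k + 7)·f(k) − (1) = 0.
From deg A=1, deg B=1, deg C=0: d=1.
Solving with deg f ≤ 1: f(k) = k/6.
Then R = B(k−1)f/C = k*(k + 7)/6, so s_k = R(k)·t_k = -2*k/(3*k + 18).
Verify: -4/(k**2 + 13*k + 42) matches t_k.
Σ_(k=3)^(7) t_k = s_(8) − s_(3) = -8/21 − (-2/9) = -10/63.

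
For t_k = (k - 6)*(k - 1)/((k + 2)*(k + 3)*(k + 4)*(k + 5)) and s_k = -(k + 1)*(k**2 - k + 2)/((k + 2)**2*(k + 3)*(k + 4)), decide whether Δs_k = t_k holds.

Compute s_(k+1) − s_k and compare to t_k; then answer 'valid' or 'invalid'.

s_(k+1) = -(k + 2)*(-k + (k + 1)**2 + 1)/((k + 3)**2*(k + 4)*(k + 5))
s_(k+1) − s_k = (k**4 - 4*k**3 - 22*k**2 - k + 14)/(k**6 + 19*k**5 + 147*k**4 + 593*k**3 + 1316*k**2 + 1524*k + 720)
(s_(k+1) − s_k) − t_k = (-2*k**3 + k**2 + 11*k - 22)/(k**6 + 19*k**5 + 147*k**4 + 593*k**3 + 1316*k**2 + 1524*k + 720)

Invalid: residual (-2*k**3 + k**2 + 11*k - 22)/(k**6 + 19*k**5 + 147*k**4 + 593*k**3 + 1316*k**2 + 1524*k + 720) ≠ 0.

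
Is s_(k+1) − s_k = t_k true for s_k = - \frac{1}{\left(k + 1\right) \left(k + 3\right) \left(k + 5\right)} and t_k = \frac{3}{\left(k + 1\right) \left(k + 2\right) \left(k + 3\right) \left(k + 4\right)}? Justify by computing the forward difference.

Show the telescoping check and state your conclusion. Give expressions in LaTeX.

Invalid: residual \frac{3 \left(- 4 k - 19\right)}{k^{6} + 21 k^{5} + 175 k^{4} + 735 k^{3} + 1624 k^{2} + 1764 k + 720} ≠ 0.

s_(k+1) = -1/((k + 2)*(k + 4)*(k + 6))
s_(k+1) − s_k = 3*(k**2 + 7*k + 11)/(k**6 + 21*k**5 + 175*k**4 + 735*k**3 + 1624*k**2 + 1764*k + 720)
(s_(k+1) − s_k) − t_k = 3*(-4*k - 19)/(k**6 + 21*k**5 + 175*k**4 + 735*k**3 + 1624*k**2 + 1764*k + 720)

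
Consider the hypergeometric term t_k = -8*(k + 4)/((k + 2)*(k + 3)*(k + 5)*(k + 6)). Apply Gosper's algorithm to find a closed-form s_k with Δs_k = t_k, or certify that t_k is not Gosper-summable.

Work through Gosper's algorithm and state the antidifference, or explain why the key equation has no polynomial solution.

r(k) = (k + 2)*(k + 5)**2/((k + 4)**2*(k + 7)) after simplifying.
So A=k + 2 and B=k + 7, with C=k**2 + 8*k + 16.
Need (k + 2)·f(k+1) − (k + 6)·f(k) = k**2 + 8*k + 16.
deg f ≤ 4 (via 1,1,2).
Coefficient equations give f(k) = k*(k + 3)*(k + 4)*(k + 7)/20.
Then R = B(k−1)f/C = k*(k + 3)*(k + 6)*(k + 7)/(20*(k + 4)), so s_k = R(k)·t_k = 2*k*(-k - 7)/(5*(k**2 + 7*k + 10)).
Δs = 8*(-k - 4)/(k**4 + 16*k**3 + 91*k**2 + 216*k + 180), as required.

s_k = 2*k*(-k - 7)/(5*(k**2 + 7*k + 10))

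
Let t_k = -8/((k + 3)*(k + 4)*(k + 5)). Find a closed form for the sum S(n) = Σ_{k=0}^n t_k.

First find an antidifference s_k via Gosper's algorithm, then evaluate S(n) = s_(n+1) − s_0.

r(k) = (k + 3)/(k + 6) after simplifying.
Factor: A=k + 3; B=k + 6; C=1.
Need (k + 3)·f(k+1) − (k + 5)·f(k) = 1.
deg f ≤ 2 (via 1,1,0).
Coefficient equations give f(k) = k*(k + 7)/24.
R(k) = B(k−1)·f(k)/C(k) = k*(k + 5)*(k + 7)/24; s_k = R·t_k = k*(-k - 7)/(3*(k + 3)*(k + 4)).
Check: Δs_k = -8/(k**3 + 12*k**2 + 47*k + 60). ✓
Evaluate: s_(n+1) = (-n**2 - 9*n - 8)/(3*(n**2 + 9*n + 20)); subtract s_(0) = 0 ⇒ S(n) = (-n**2 - 9*n - 8)/(3*(n**2 + 9*n + 20)).

S(n) = (-n**2 - 9*n - 8)/(3*(n**2 + 9*n + 20))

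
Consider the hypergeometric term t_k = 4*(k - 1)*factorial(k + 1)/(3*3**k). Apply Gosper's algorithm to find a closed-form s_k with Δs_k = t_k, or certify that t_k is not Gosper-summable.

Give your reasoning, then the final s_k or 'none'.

t_(k+1)/t_k = k*(k + 2)/(3*(k - 1)).
So A=k/3 + 2/3 and B=1, with C=k - 1.
Need (k/3 + 2/3)·f(k+1) − (1)·f(k) = k - 1.
Bound: deg f ≤ 0.
Solve for f: f(k) = 3 (degree 0 ≤ 0).
So s_k = (B(k−1)f/C)·t_k = (3/(k - 1))·t_k = 4*factorial(k + 1)/3**k.
s_(k+1) − s_k = 4*(k - 1)*factorial(k + 1)/(3*3**k) = t_k.

s_k = 4*factorial(k + 1)/3**k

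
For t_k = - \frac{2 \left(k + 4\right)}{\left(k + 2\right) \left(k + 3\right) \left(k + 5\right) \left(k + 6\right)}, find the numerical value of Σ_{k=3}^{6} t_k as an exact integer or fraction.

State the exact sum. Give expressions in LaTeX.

Σ = -17/1080

Compute t_(k+1)/t_k: get (k + 2)*(k + 5)**2/((k + 4)**2*(k + 7)).
A = k + 2, B = k + 7, C = k**2 + 8*k + 16.
Set up (k + 2)·f(k+1) − (k + 6)·f(k) − (k**2 + 8*k + 16) = 0.
Bound: deg f ≤ 4.
A polynomial solution: f(k) = k*(k + 3)*(k + 4)*(k + 7)/20.
Certificate R = B(k−1)f/C = k*(k + 3)*(k + 6)*(k + 7)/(20*(k + 4)) gives s_k = k*(-k - 7)/(10*(k**2 + 7*k + 10)).
Check: Δs_k = 2*(-k - 4)/(k**4 + 16*k**3 + 91*k**2 + 216*k + 180). ✓
Telescoping: Σ = s_(7) − s_(3) = -49/540 − (-3/40) = -17/1080.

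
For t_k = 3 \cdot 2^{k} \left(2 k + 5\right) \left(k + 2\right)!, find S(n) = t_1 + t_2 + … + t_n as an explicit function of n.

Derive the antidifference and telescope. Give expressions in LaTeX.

Ratio r(k) = 2*(k + 3)*(2*k + 7)/(2*k + 5).
Take A(k)=2*k + 6, B(k)=1, C(k)=k + 5/2.
Solve (2*k + 6)·f(k+1) − (1)·f(k) = k + 5/2.
Bound: deg f ≤ 0.
Match coefficients ⇒ f(k) = 1/2.
Then R = B(k−1)f/C = 1/(2*k + 5), so s_k = R(k)·t_k = 3*2**k*factorial(k + 2).
Check: Δs_k = 3*2**k*(2*k + 5)*factorial(k + 2). ✓
Evaluate: s_(n+1) = 6*2**n*factorial(n + 3); subtract s_(1) = 36 ⇒ S(n) = 6*2**n*factorial(n + 3) - 36.

S(n) = 6 \cdot 2^{n} \left(n + 3\right)! - 36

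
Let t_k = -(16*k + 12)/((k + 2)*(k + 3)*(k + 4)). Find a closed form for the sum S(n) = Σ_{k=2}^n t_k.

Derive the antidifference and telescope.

S(n) = (-27*n**2 - 29*n + 56)/(10*(n**2 + 7*n + 12))

Ratio r(k) = (k + 2)*(4*k + 7)/((k + 5)*(4*k + 3)).
Factor: A=k + 2; B=k + 5; C=k + 3/4.
f must satisfy (k + 2)·f(k+1) − (k + 4)·f(k) = k + 3/4.
Degrees (1,1,1) ⇒ d ≤ 2.
Match coefficients ⇒ f(k) = k*(11*k + 7)/48.
R(k) = B(k−1)·f(k)/C(k) = k*(k + 4)*(11*k + 7)/(12*(4*k + 3)); s_k = R·t_k = -k*(11*k + 7)/(3*(k + 2)*(k + 3)).
Δs = 4*(-4*k - 3)/(k**3 + 9*k**2 + 26*k + 24), as required.
Telescope: S(n) = s_(n+1) − s_(2) = (-11*n**2 - 29*n - 18)/(3*(n**2 + 7*n + 12)) − (-29/30) = (-27*n**2 - 29*n + 56)/(10*(n**2 + 7*n + 12)).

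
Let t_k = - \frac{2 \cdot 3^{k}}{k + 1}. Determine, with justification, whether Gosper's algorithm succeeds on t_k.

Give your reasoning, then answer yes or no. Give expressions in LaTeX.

No — key equation has no polynomial f.

Step 1: r(k) = 3*(k + 1)/(k + 2).
A = 3*k + 3, B = k + 2, C = 1.
Need (3*k + 3)·f(k+1) − (k + 1)·f(k) = 1.
Bound: deg f ≤ -1.
deg f ≤ -1 is impossible — no certificate.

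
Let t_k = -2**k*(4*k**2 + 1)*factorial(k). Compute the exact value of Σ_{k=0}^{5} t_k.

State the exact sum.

Σ = -414723

Ratio r(k) = 2*(k + 1)*(4*(k + 1)**2 + 1)/(4*k**2 + 1).
Gosper form: A/B · C(k+1)/C(k) with A=2*k + 2, B=1, C=k**2 + 1/4.
Solve (2*k + 2)·f(k+1) − (1)·f(k) = k**2 + 1/4.
From deg A=1, deg B=0, deg C=2: d=1.
Solving with deg f ≤ 1: f(k) = (2*k - 3)/4.
Certificate R = B(k−1)f/C = (2*k - 3)/(4*k**2 + 1) gives s_k = -2**k*(2*k - 3)*factorial(k).
Δs = -2**k*(4*k**2 + 1)*factorial(k), as required.
Σ_(k=0)^(5) t_k = s_(6) − s_(0) = -414720 − (3) = -414723.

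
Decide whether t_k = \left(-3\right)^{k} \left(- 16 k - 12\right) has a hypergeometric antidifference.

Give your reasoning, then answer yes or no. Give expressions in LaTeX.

r(k) = 3*(-4*k - 7)/(4*k + 3) after simplifying.
Factor: A=-3; B=1; C=k + 3/4.
Solve (-3)·f(k+1) − (1)·f(k) = k + 3/4.
From deg A=0, deg B=0, deg C=1: d=1.
A polynomial solution: f(k) = -k/4.
Certificate R = B(k−1)f/C = -k/(4*k + 3) gives s_k = 4*(-3)**k*k.
s_(k+1) − s_k = (-3)**k*(-16*k - 12) = t_k.

Yes. s_k = 4 \left(-3\right)^{k} k.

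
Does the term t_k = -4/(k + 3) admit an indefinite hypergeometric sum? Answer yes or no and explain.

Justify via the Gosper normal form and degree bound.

Compute t_(k+1)/t_k: get (k + 3)/(k + 4).
Normal form (A,B,C) = (k + 3, k + 4, 1).
f must satisfy (k + 3)·f(k+1) − (k + 3)·f(k) = 1.
deg f ≤ 0 (via 1,1,0).
f = c0 ⇒ A·f(k+1) − B(k−1)·f(k) − C = -1. The system {-1 = 0} is inconsistent; no antidifference.

No. Not Gosper-summable.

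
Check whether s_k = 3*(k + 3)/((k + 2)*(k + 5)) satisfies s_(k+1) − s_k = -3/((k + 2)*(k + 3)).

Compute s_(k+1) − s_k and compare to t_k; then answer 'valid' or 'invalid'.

Invalid: residual 12*(k + 4)/(k**4 + 16*k**3 + 91*k**2 + 216*k + 180) ≠ 0.

s_(k+1) = 3*(k + 4)/((k + 3)*(k + 6))
s_(k+1) − s_k = 3*(-k**2 - 7*k - 14)/(k**4 + 16*k**3 + 91*k**2 + 216*k + 180)
(s_(k+1) − s_k) − t_k = 12*(k + 4)/(k**4 + 16*k**3 + 91*k**2 + 216*k + 180)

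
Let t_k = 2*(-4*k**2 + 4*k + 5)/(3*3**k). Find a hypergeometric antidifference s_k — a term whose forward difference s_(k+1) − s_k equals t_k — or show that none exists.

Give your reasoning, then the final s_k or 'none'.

s_k = (4*k**2 - 3)/3**k

t_(k+1)/t_k = (4*k**2 + 4*k - 5)/(3*(4*k**2 - 4*k - 5)).
Normal form (A,B,C) = (1/3, 1, k**2 - k - 5/4).
f must satisfy (1/3)·f(k+1) − (1)·f(k) = k**2 - k - 5/4.
d = 2 from the (0,0,2) case.
Solve for f: f(k) = -3*(4*k**2 - 3)/8 (degree 2 ≤ 2).
Certificate R = B(k−1)f/C = -3*(4*k**2 - 3)/(2*(4*k**2 - 4*k - 5)) gives s_k = (4*k**2 - 3)/3**k.
Verify: 2*(-4*k**2 + 4*k + 5)/(3*3**k) matches t_k.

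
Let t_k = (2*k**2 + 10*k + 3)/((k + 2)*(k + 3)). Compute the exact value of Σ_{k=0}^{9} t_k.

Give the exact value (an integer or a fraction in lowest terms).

Σ = 65/4

The ratio is (k + 2)*(10*k + 2*(k + 1)**2 + 13)/((k + 4)*(2*k**2 + 10*k + 3)).
Gosper form: A/B · C(k+1)/C(k) with A=k + 2, B=k + 4, C=k**2 + 5*k + 3/2.
Need (k + 2)·f(k+1) − (k + 3)·f(k) = k**2 + 5*k + 3/2.
Degrees (1,1,2) ⇒ d ≤ 2.
Solve for f: f(k) = k*(4*k - 1)/4 (degree 2 ≤ 2).
Certificate R = B(k−1)f/C = k*(k + 3)*(4*k - 1)/(2*(2*k**2 + 10*k + 3)) gives s_k = k*(4*k - 1)/(2*(k + 2)).
Check: Δs_k = (2*k**2 + 10*k + 3)/(k**2 + 5*k + 6). ✓
Evaluate s at k=10 and k=0: 65/4 and 0; difference 65/4.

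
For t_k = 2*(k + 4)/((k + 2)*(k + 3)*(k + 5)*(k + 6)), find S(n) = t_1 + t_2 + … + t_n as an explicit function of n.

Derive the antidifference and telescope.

S(n) = n*(n + 9)/(18*(n**2 + 9*n + 18))

Compute t_(k+1)/t_k: get (k + 2)*(k + 5)**2/((k + 4)**2*(k + 7)).
Normal form (A,B,C) = (k + 2, k + 7, k**2 + 8*k + 16).
Solve (k + 2)·f(k+1) − (k + 6)·f(k) = k**2 + 8*k + 16.
Bound: deg f ≤ 4.
Coefficient equations give f(k) = k*(k + 3)*(k + 4)*(k + 7)/20.
Certificate R = B(k−1)f/C = k*(k + 3)*(k + 6)*(k + 7)/(20*(k + 4)) gives s_k = k*(k + 7)/(10*(k**2 + 7*k + 10)).
s_(k+1) − s_k = 2*(k + 4)/(k**4 + 16*k**3 + 91*k**2 + 216*k + 180) = t_k.
Telescope: S(n) = s_(n+1) − s_(1) = (n**2 + 9*n + 8)/(10*(n**2 + 9*n + 18)) − (2/45) = n*(n + 9)/(18*(n**2 + 9*n + 18)).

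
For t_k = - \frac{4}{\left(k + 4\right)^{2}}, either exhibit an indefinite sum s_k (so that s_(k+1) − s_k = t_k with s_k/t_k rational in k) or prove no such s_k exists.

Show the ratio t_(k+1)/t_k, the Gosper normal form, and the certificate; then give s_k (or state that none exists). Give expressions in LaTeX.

none (Gosper's algorithm certifies no s_k)

Ratio r(k) = (k + 4)**2/(k + 5)**2.
A = k**2 + 8*k + 16, B = k**2 + 10*k + 25, C = 1.
Solve (k**2 + 8*k + 16)·f(k+1) − (k**2 + 8*k + 16)·f(k) = 1.
d = 0 from the (2,2,0) case.
Generic f = c0 gives residual -1; -1 = 0 cannot hold, so t_k is not Gosper-summable.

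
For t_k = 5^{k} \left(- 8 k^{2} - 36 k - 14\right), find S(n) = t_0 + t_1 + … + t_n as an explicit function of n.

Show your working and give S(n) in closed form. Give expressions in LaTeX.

S(n) = - 10 \cdot 5^{n} n^{2} - 40 \cdot 5^{n} n - 10 \cdot 5^{n} - 4

The ratio is 5*(4*k**2 + 26*k + 29)/(4*k**2 + 18*k + 7).
So A=5 and B=1, with C=k**2 + 9*k/2 + 7/4.
Set up (5)·f(k+1) − (1)·f(k) − (k**2 + 9*k/2 + 7/4) = 0.
From deg A=0, deg B=0, deg C=2: d=2.
Coefficient equations give f(k) = (k**2 + 2*k - 2)/4.
Certificate R = B(k−1)f/C = (k**2 + 2*k - 2)/(4*k**2 + 18*k + 7) gives s_k = 2*5**k*(-k**2 - 2*k + 2).
s_(k+1) − s_k = 5**k*(-8*k**2 - 36*k - 14) = t_k.
Σ_(k=0)^n t_k = s_(n+1) − s_(0) = (10*5**n*(-n**2 - 4*n - 1)) − (4), i.e. -10*5**n*n**2 - 40*5**n*n - 10*5**n - 4.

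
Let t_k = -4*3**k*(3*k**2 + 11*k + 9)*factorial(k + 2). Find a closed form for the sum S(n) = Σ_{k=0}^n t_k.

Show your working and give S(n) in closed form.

S(n) = -12*3**n*(n + 1)*factorial(n + 3)

The ratio is 3*(3*k**3 + 26*k**2 + 74*k + 69)/(3*k**2 + 11*k + 9).
A = 3*k + 9, B = 1, C = k**2 + 11*k/3 + 3.
Set up (3*k + 9)·f(k+1) − (1)·f(k) − (k**2 + 11*k/3 + 3) = 0.
Bound: deg f ≤ 1.
Coefficient equations give f(k) = k/3.
Then R = B(k−1)f/C = k/(3*k**2 + 11*k + 9), so s_k = R(k)·t_k = -4*3**k*k*factorial(k + 2).
Verify: -4*3**k*(3*k**2 + 11*k + 9)*factorial(k + 2) matches t_k.
Telescope: S(n) = s_(n+1) − s_(0) = -12*3**n*(n + 1)*factorial(n + 3) − (0) = -12*3**n*(n + 1)*factorial(n + 3).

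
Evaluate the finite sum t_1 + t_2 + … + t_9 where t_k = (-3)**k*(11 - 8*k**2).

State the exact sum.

Σ = 9920223

Compute t_(k+1)/t_k: get 3*(11 - 8*(k + 1)**2)/(8*k**2 - 11).
Gosper form: A/B · C(k+1)/C(k) with A=-3, B=1, C=k**2 - 11/8.
Need (-3)·f(k+1) − (1)·f(k) = k**2 - 11/8.
d = 2 from the (0,0,2) case.
Match coefficients ⇒ f(k) = -(k - 2)*(2*k + 1)/8.
R(k) = B(k−1)·f(k)/C(k) = -(k - 2)*(2*k + 1)/(8*k**2 - 11); s_k = R·t_k = (-3)**k*(2*k**2 - 3*k - 2).
Check: Δs_k = (-3)**k*(11 - 8*k**2). ✓
Telescoping: Σ = s_(10) − s_(1) = 9920232 − (9) = 9920223.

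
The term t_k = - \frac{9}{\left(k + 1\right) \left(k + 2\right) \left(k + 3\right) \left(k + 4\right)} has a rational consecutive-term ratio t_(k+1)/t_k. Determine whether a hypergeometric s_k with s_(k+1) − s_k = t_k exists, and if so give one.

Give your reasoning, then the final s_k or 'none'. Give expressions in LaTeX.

s_k = \frac{k \left(- k^{2} - 6 k - 11\right)}{2 \left(k + 1\right) \left(k + 2\right) \left(k + 3\right)}

The ratio is (k + 1)/(k + 5).
So A=k + 1 and B=k + 5, with C=1.
Solve (k + 1)·f(k+1) − (k + 4)·f(k) = 1.
d = 3 from the (1,1,0) case.
Match coefficients ⇒ f(k) = k*(k**2 + 6*k + 11)/18.
R(k) = B(k−1)·f(k)/C(k) = k*(k + 4)*(k**2 + 6*k + 11)/18; s_k = R·t_k = k*(-k**2 - 6*k - 11)/(2*(k + 1)*(k + 2)*(k + 3)).
Verify: -9/(k**4 + 10*k**3 + 35*k**2 + 50*k + 24) matches t_k.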